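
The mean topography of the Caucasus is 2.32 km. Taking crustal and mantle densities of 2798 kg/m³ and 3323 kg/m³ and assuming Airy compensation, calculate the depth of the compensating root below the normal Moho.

Balancing pressure at the compensation depth: the weight of the topography is balanced by the buoyancy of the root, ρ_c h = (ρ_m − ρ_c) r.
r = h · ρ_c / (ρ_m − ρ_c) = 2.32 km × 2798 / (3323 − 2798) = 12.4 km.

12.4 km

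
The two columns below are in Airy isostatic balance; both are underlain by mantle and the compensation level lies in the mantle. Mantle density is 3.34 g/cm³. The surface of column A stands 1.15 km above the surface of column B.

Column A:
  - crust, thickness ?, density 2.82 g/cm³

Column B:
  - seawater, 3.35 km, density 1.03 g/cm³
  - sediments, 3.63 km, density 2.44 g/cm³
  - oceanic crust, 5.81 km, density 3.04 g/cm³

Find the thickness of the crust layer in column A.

31.9 km

Take the compensation level at the base of the deeper column (depth z_c below the surface of column A) and equate Σ ρ_i t_i down to z_c; mantle fills any gap and the z_c terms cancel.
Column A: x×2.82 + (z_c − 0 − x)×3.34
Column B: 1.15×0 + 3.35×1.03 + 3.63×2.44 + 5.81×3.04 + (z_c − 1.15 − 12.79)×3.34
The z_c×3.34 term appears on both sides and cancels. Collect the known terms of each column as K = Σ(ρt)_known − 3.34 × (depth of known layers): K_A = 0 − 3.34×0 = 0; K_B = 29.9701 − 3.34×(1.15 + 12.79) = −16.5895.
Balance: K_A − x×(3.34 − 2.82) = K_B, so x = (K_A − K_B)/(3.34 − 2.82) = 16.5895/0.52 = 31.9 km.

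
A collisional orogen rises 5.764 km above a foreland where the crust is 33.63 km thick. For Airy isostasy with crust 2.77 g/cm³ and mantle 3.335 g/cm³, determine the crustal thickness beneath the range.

67.7 km

Root depth r = h ρ_c / (ρ_m − ρ_c) = 5.764 km × 2.77 / 0.565 = 28.26 km.
Total thickness = T + h + r = 33.63 km + 5.764 km + 28.26 km = 67.7 km.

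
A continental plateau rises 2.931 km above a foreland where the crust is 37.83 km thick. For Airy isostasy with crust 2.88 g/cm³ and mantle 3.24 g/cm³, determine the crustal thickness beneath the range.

64.2 km

Root depth r = h ρ_c / (ρ_m − ρ_c) = 2.931 km × 2.88 / 0.36 = 23.45 km.
Total thickness = T + h + r = 37.83 km + 2.931 km + 23.45 km = 64.2 km.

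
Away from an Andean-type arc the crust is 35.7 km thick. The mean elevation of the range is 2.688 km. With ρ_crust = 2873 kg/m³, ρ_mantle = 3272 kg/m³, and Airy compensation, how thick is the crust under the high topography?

57.7 km

Root depth r = h ρ_c / (ρ_m − ρ_c) = 2.688 km × 2873 / 399 = 19.35 km.
Total thickness = T + h + r = 35.7 km + 2.688 km + 19.35 km = 57.7 km.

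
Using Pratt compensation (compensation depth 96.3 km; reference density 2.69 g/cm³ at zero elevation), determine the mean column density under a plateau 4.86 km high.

2.56 g/cm³

Pratt balance: ρ_ref D = ρ (D + h).
ρ = ρ_ref D/(D + h) = 2.69 × 96.3 km/(96.3 km + 4.86 km) = 2.56 g/cm³.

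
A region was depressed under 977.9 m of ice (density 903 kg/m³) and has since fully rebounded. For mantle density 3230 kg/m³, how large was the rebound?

Removing the load lets mantle flow back in; uplift u satisfies ρ_ice t = ρ_m u.
u = t ρ_ice/ρ_m = 977.9 m × 903/3230 = 273 m.

273 m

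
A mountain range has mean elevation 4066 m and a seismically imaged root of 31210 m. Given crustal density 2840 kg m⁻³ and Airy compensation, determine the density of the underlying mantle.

Airy balance: ρ_c h = (ρ_m − ρ_c) r → ρ_m = ρ_c (1 + h/r).
ρ_m = 2840 × (1 + 4066 m/31210 m) = 3210 kg m⁻³.

3210 kg m⁻³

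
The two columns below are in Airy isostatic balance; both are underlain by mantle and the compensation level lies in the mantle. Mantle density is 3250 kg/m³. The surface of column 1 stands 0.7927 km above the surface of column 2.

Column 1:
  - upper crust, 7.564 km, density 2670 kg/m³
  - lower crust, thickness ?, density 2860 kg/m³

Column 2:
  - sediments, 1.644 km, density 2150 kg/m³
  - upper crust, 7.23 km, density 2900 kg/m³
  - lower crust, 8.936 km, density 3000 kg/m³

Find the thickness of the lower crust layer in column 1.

Take the compensation level at the base of the deeper column (depth z_c below the surface of column 1) and equate Σ ρ_i t_i down to z_c; mantle fills any gap and the z_c terms cancel.
Column 1: 7.564×2670 + x×2860 + (z_c − 7.564 − x)×3250
Column 2: 0.7927×0 + 1.644×2150 + 7.23×2900 + 8.936×3000 + (z_c − 0.7927 − 17.81)×3250
The z_c×3250 term appears on both sides and cancels. Collect the known terms of each column as K = Σ(ρt)_known − 3250 × (depth of known layers): K_1 = 20195.88 − 3250×7.564 = −4387.12; K_2 = 51309.6 − 3250×(0.7927 + 17.81) = −9149.175.
Balance: K_1 − x×(3250 − 2860) = K_2, so x = (K_1 − K_2)/(3250 − 2860) = 4762.06/390 = 12.2 km.

12.2 km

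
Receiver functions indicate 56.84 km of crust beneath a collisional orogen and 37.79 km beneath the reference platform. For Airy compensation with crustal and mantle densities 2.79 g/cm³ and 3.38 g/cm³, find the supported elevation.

Excess crust Δ = 56.84 km − 37.79 km = 19.05 km, split between elevation h and root r with h + r = Δ.
Airy balance ρ_c h = (ρ_m − ρ_c) r gives r = h ρ_c/(ρ_m − ρ_c), so h (1 + ρ_c/(ρ_m − ρ_c)) = Δ, i.e. h = Δ (ρ_m − ρ_c)/ρ_m.
h = 19.05 km × 0.59/3.38 = 3.33 km.

3.33 km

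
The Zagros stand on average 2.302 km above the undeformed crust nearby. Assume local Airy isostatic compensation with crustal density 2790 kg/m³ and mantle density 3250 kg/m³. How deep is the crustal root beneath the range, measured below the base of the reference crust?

14 km

Equating mass per unit area of the two columns: the weight of the topography is balanced by the buoyancy of the root, ρ_c h = (ρ_m − ρ_c) r.
r = h · ρ_c / (ρ_m − ρ_c) = 2.302 km × 2790 / (3250 − 2790) = 14 km.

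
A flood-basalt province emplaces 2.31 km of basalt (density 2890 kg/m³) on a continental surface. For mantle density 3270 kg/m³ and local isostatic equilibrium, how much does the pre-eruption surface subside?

2.04 km

Subaerial loading: s = t ρ_load / ρ_m.
s = 2.31 km × 2890/3270 = 2.04 km.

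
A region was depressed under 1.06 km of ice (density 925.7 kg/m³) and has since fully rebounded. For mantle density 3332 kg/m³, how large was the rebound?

0.294 km

Removing the load lets mantle flow back in; uplift u satisfies ρ_ice t = ρ_m u.
u = t ρ_ice/ρ_m = 1.06 km × 925.7/3332 = 0.294 km.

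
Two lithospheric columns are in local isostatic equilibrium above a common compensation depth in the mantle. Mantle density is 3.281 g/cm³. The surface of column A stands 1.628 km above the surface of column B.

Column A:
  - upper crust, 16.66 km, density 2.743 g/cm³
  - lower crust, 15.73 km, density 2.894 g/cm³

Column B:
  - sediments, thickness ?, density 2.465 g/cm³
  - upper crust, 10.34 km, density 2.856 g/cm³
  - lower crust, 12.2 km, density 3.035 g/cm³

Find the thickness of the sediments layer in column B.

Take the compensation level at the base of the deeper column (depth z_c below the surface of column A) and equate Σ ρ_i t_i down to z_c; mantle fills any gap and the z_c terms cancel.
Column A: 16.66×2.743 + 15.73×2.894 + (z_c − 32.39)×3.281
Column B: 1.628×0 + x×2.465 + 10.34×2.856 + 12.2×3.035 + (z_c − 1.628 − 22.54 − x)×3.281
The z_c×3.281 term appears on both sides and cancels. Collect the known terms of each column as K = Σ(ρt)_known − 3.281 × (depth of known layers): K_A = 91.221 − 3.281×32.39 = −15.05059; K_B = 66.55804 − 3.281×(1.628 + 22.54) = −12.737168.
Balance: K_A = K_B − x×(3.281 − 2.465), so x = (K_B − K_A)/(3.281 − 2.465) = 2.31342/0.816 = 2.84 km.

2.84 km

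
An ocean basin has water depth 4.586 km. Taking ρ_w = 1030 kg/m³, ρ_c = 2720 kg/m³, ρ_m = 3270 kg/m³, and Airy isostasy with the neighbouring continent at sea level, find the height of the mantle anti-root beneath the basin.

Equating mass per unit area of the two columns: replacing crust with seawater at the top is compensated by replacing crust with mantle at the base: d (ρ_c − ρ_w) = a (ρ_m − ρ_c).
a = d (ρ_c − ρ_w)/(ρ_m − ρ_c) = 4.586 km × 1690/550 = 14.1 km.

14.1 km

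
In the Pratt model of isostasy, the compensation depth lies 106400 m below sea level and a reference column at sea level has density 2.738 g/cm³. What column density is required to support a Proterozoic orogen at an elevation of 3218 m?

2.66 g/cm³

Pratt balance: ρ_ref D = ρ (D + h).
ρ = ρ_ref D/(D + h) = 2.738 × 106400 m/(106400 m + 3218 m) = 2.66 g/cm³.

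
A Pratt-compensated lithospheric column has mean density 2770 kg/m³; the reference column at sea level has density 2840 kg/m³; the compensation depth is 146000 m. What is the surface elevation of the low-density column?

3690 m

ρ_ref D = ρ (D + h) → h = D (ρ_ref − ρ)/ρ.
h = 146000 m × (2840 − 2770)/2770 = 3690 m.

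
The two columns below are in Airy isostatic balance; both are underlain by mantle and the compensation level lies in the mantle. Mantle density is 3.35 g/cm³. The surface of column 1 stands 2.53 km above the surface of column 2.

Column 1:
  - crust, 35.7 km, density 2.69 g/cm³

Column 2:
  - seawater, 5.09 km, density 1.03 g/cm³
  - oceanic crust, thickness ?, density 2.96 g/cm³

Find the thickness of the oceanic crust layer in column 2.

8.4 km

Take the compensation level at the base of the deeper column (depth z_c below the surface of column 1) and equate Σ ρ_i t_i down to z_c; mantle fills any gap and the z_c terms cancel.
Column 1: 35.7×2.69 + (z_c − 35.7)×3.35
Column 2: 2.53×0 + 5.09×1.03 + x×2.96 + (z_c − 2.53 − 5.09 − x)×3.35
The z_c×3.35 term appears on both sides and cancels. Collect the known terms of each column as K = Σ(ρt)_known − 3.35 × (depth of known layers): K_1 = 96.033 − 3.35×35.7 = −23.562; K_2 = 5.2427 − 3.35×(2.53 + 5.09) = −20.2843.
Balance: K_1 = K_2 − x×(3.35 − 2.96), so x = (K_2 − K_1)/(3.35 − 2.96) = 3.2777/0.39 = 8.4 km.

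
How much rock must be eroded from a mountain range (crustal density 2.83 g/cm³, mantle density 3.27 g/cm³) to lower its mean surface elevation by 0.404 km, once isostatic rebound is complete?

Net drop Δ = e − u = e − e ρ_c/ρ_m = e (ρ_m − ρ_c)/ρ_m.
e = Δ ρ_m/(ρ_m − ρ_c) = 0.404 km × 3.27/0.44 = 3 km.

3 km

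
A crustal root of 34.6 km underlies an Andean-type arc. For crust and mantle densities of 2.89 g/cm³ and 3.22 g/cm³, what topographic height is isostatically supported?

Balancing pressure at the compensation depth: ρ_c h = (ρ_m − ρ_c) r.
h = r (ρ_m − ρ_c) / ρ_c = 34.6 km × (3.22 − 2.89) / 2.89 = 3.95 km.

3.95 km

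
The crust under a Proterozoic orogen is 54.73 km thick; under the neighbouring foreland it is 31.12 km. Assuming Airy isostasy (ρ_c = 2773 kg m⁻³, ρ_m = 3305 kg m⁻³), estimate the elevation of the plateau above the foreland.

Excess crust Δ = 54.73 km − 31.12 km = 23.61 km, split between elevation h and root r with h + r = Δ.
Airy balance ρ_c h = (ρ_m − ρ_c) r gives r = h ρ_c/(ρ_m − ρ_c), so h (1 + ρ_c/(ρ_m − ρ_c)) = Δ, i.e. h = Δ (ρ_m − ρ_c)/ρ_m.
h = 23.61 km × 532/3305 = 3.8 km.

3.8 km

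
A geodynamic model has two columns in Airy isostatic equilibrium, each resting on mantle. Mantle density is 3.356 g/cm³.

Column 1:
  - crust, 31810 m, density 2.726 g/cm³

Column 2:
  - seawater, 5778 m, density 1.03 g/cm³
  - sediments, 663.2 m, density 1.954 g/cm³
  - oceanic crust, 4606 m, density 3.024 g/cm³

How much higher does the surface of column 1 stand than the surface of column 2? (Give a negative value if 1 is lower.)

For any compensation level in the mantle, the mantle terms cancel and isostasy reduces to e = (Σt_1 − Σt_2) − (Σ(ρt)_1 − Σ(ρt)_2) / ρ_m.
Σt_1 = 31810 m; Σt_2 = 11047.2 m; Σ(ρt)_1 = 86714.06; Σ(ρt)_2 = 21175.7768 (in m·g/cm³).
e = (31810 − 11047.2) − (86714.06 − 21175.7768) / 3.356 = 1230 m.

1230 m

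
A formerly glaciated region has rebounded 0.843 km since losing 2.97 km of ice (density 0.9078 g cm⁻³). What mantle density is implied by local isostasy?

3.2 g cm⁻³

ρ_m = ρ_ice t / u = 0.9078 × 2.97 km/0.843 km = 3.2 g cm⁻³.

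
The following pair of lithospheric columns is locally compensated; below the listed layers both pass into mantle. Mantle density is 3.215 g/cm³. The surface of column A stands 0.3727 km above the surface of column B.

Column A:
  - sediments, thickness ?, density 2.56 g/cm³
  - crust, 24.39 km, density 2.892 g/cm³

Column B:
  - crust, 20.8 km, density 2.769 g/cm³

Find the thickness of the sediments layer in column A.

Take the compensation level at the base of the deeper column (depth z_c below the surface of column A) and equate Σ ρ_i t_i down to z_c; mantle fills any gap and the z_c terms cancel.
Column A: x×2.56 + 24.39×2.892 + (z_c − 24.39 − x)×3.215
Column B: 0.3727×0 + 20.8×2.769 + (z_c − 0.3727 − 20.8)×3.215
The z_c×3.215 term appears on both sides and cancels. Collect the known terms of each column as K = Σ(ρt)_known − 3.215 × (depth of known layers): K_A = 70.53588 − 3.215×24.39 = −7.87797; K_B = 57.5952 − 3.215×(0.3727 + 20.8) = −10.4750305.
Balance: K_A − x×(3.215 − 2.56) = K_B, so x = (K_A − K_B)/(3.215 − 2.56) = 2.59706/0.655 = 3.96 km.

3.96 km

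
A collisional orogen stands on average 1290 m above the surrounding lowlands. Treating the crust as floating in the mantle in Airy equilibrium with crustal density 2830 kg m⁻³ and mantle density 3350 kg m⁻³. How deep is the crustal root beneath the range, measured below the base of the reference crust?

By Archimedes' principle applied to the lithosphere: the weight of the topography is balanced by the buoyancy of the root, ρ_c h = (ρ_m − ρ_c) r.
r = h · ρ_c / (ρ_m − ρ_c) = 1290 m × 2830 / (3350 − 2830) = 7020 m.

7020 m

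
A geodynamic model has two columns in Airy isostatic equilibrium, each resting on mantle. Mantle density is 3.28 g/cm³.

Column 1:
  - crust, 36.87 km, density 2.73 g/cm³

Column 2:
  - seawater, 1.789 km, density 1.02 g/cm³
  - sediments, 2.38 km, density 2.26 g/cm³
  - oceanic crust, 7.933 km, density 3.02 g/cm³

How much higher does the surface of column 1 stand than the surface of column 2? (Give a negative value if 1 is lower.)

3.58 km

For any compensation level in the mantle, the mantle terms cancel and isostasy reduces to e = (Σt_1 − Σt_2) − (Σ(ρt)_1 − Σ(ρt)_2) / ρ_m.
Σt_1 = 36.87 km; Σt_2 = 12.102 km; Σ(ρt)_1 = 100.6551; Σ(ρt)_2 = 31.16124 (in km·g/cm³).
e = (36.87 − 12.102) − (100.6551 − 31.16124) / 3.28 = 3.58 km.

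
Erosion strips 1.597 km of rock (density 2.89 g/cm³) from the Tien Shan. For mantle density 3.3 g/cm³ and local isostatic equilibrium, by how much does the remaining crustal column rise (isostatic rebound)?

1.4 km

Unloading: uplift u = e ρ_c/ρ_m = 1.597 km × 2.89/3.3 = 1.4 km.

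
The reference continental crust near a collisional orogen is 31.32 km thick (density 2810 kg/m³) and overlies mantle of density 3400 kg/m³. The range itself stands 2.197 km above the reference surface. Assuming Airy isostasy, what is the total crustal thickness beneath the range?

Root depth r = h ρ_c / (ρ_m − ρ_c) = 2.197 km × 2810 / 590 = 10.46 km.
Total thickness = T + h + r = 31.32 km + 2.197 km + 10.46 km = 44 km.

44 km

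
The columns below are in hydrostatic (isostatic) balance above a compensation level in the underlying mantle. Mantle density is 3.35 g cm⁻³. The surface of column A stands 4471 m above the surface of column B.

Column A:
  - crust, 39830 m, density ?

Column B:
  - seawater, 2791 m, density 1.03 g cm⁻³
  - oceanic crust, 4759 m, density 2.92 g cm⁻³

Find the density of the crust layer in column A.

Take the compensation level at the base of the deeper column (depth z_c below the surface of column A) and equate Σ ρ_i t_i down to z_c; mantle fills any gap and the z_c terms cancel.
Column A: 39830×ρ + (z_c − 39830)×3.35
Column B: 4471×0 + 2791×1.03 + 4759×2.92 + (z_c − 4471 − 7550)×3.35
The z_c×3.35 term appears on both sides and cancels. Collect the known terms of each column as K = Σ(ρt)_known − 3.35 × (depth of known layers): K_A = 0 − 3.35×39830 = −133430.5; K_B = 16771.01 − 3.35×(4471 + 7550) = −23499.34.
Balance: K_A + 39830×ρ = K_B, so ρ = (K_B − K_A)/39830 = 109931/39830 = 2.76 g cm⁻³.

2.76 g cm⁻³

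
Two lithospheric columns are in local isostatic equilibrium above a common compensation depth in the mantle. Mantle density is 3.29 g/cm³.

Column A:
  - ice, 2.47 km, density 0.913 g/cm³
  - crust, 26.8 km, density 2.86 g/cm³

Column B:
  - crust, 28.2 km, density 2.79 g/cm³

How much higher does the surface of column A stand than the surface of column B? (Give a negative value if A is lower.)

1 km

For any compensation level in the mantle, the mantle terms cancel and isostasy reduces to e = (Σt_A − Σt_B) − (Σ(ρt)_A − Σ(ρt)_B) / ρ_m.
Σt_A = 29.27 km; Σt_B = 28.2 km; Σ(ρt)_A = 78.90311; Σ(ρt)_B = 78.678 (in km·g/cm³).
e = (29.27 − 28.2) − (78.90311 − 78.678) / 3.29 = 1 km.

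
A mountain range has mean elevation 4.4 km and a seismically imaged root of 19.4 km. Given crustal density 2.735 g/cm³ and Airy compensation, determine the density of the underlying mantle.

3.36 g/cm³

Airy balance: ρ_c h = (ρ_m − ρ_c) r → ρ_m = ρ_c (1 + h/r).
ρ_m = 2.735 × (1 + 4.4 km/19.4 km) = 3.36 g/cm³.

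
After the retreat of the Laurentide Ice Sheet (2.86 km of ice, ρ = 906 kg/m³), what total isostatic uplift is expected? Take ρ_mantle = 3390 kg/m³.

Removing the load lets mantle flow back in; uplift u satisfies ρ_ice t = ρ_m u.
u = t ρ_ice/ρ_m = 2.86 km × 906/3390 = 0.764 km.

0.764 km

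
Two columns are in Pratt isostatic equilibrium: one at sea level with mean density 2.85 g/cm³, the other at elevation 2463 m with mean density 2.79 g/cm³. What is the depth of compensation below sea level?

115000 m

ρ_ref D = ρ (D + h) → D (ρ_ref − ρ) = ρ h.
D = ρ h/(ρ_ref − ρ) = 2.79 × 2463 m/(2.85 − 2.79) = 115000 m.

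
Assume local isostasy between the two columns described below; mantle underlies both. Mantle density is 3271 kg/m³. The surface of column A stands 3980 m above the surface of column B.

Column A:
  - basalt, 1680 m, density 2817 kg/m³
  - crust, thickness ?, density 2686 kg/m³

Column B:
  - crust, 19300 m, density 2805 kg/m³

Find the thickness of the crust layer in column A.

36300 m

Take the compensation level at the base of the deeper column (depth z_c below the surface of column A) and equate Σ ρ_i t_i down to z_c; mantle fills any gap and the z_c terms cancel.
Column A: 1680×2817 + x×2686 + (z_c − 1680 − x)×3271
Column B: 3980×0 + 19300×2805 + (z_c − 3980 − 19300)×3271
The z_c×3271 term appears on both sides and cancels. Collect the known terms of each column as K = Σ(ρt)_known − 3271 × (depth of known layers): K_A = 4732560 − 3271×1680 = −762720; K_B = 54136500 − 3271×(3980 + 19300) = −22012380.
Balance: K_A − x×(3271 − 2686) = K_B, so x = (K_A − K_B)/(3271 − 2686) = 21249700/585 = 36300 m.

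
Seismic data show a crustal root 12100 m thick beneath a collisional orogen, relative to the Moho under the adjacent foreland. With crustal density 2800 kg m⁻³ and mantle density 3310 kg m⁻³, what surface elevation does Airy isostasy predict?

2200 m

By Archimedes' principle applied to the lithosphere: ρ_c h = (ρ_m − ρ_c) r.
h = r (ρ_m − ρ_c) / ρ_c = 12100 m × (3310 − 2800) / 2800 = 2200 m.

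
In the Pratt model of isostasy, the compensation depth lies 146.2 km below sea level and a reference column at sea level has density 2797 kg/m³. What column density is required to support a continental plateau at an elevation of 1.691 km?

2770 kg/m³

Pratt balance: ρ_ref D = ρ (D + h).
ρ = ρ_ref D/(D + h) = 2797 × 146.2 km/(146.2 km + 1.691 km) = 2770 kg/m³.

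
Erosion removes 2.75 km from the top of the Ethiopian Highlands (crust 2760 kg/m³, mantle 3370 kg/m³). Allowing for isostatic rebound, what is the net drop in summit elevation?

0.498 km

Rebound u = e ρ_c/ρ_m = 2.75 km × 2760/3370 = 2.252 km.
Net surface drop = e − u = 2.75 km − 2.252 km = e (ρ_m − ρ_c)/ρ_m = 0.498 km.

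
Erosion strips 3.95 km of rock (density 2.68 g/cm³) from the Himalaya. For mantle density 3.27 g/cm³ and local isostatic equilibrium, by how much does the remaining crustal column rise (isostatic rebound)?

Unloading: uplift u = e ρ_c/ρ_m = 3.95 km × 2.68/3.27 = 3.24 km.

3.24 km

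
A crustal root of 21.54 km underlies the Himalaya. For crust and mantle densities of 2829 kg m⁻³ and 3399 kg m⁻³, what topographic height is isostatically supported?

By Archimedes' principle applied to the lithosphere: ρ_c h = (ρ_m − ρ_c) r.
h = r (ρ_m − ρ_c) / ρ_c = 21.54 km × (3399 − 2829) / 2829 = 4.34 km.

4.34 km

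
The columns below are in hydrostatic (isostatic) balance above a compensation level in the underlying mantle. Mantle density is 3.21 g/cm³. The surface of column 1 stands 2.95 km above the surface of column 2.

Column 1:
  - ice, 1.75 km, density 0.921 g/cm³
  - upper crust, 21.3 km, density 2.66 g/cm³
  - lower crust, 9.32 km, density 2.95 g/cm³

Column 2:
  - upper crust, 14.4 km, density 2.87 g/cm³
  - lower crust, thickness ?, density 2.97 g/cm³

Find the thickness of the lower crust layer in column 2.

Take the compensation level at the base of the deeper column (depth z_c below the surface of column 1) and equate Σ ρ_i t_i down to z_c; mantle fills any gap and the z_c terms cancel.
Column 1: 1.75×0.921 + 21.3×2.66 + 9.32×2.95 + (z_c − 32.37)×3.21
Column 2: 2.95×0 + 14.4×2.87 + x×2.97 + (z_c − 2.95 − 14.4 − x)×3.21
The z_c×3.21 term appears on both sides and cancels. Collect the known terms of each column as K = Σ(ρt)_known − 3.21 × (depth of known layers): K_1 = 85.76375 − 3.21×32.37 = −18.14395; K_2 = 41.328 − 3.21×(2.95 + 14.4) = −14.3655.
Balance: K_1 = K_2 − x×(3.21 − 2.97), so x = (K_2 − K_1)/(3.21 − 2.97) = 3.77845/0.24 = 15.7 km.

15.7 km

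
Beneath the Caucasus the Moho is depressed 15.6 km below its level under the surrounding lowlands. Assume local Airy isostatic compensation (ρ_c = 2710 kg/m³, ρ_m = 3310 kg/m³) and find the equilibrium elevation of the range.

For local isostatic compensation: ρ_c h = (ρ_m − ρ_c) r.
h = r (ρ_m − ρ_c) / ρ_c = 15.6 km × (3310 − 2710) / 2710 = 3.45 km.

3.45 km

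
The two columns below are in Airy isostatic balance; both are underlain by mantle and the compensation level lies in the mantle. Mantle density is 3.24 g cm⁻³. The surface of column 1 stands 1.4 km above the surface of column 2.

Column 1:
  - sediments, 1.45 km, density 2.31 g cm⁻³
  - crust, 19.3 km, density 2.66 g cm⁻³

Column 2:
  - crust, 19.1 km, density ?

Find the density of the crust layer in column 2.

2.82 g cm⁻³

Take the compensation level at the base of the deeper column (depth z_c below the surface of column 1) and equate Σ ρ_i t_i down to z_c; mantle fills any gap and the z_c terms cancel.
Column 1: 1.45×2.31 + 19.3×2.66 + (z_c − 20.75)×3.24
Column 2: 1.4×0 + 19.1×ρ + (z_c − 1.4 − 19.1)×3.24
The z_c×3.24 term appears on both sides and cancels. Collect the known terms of each column as K = Σ(ρt)_known − 3.24 × (depth of known layers): K_1 = 54.6875 − 3.24×20.75 = −12.5425; K_2 = 0 − 3.24×(1.4 + 19.1) = −66.42.
Balance: K_1 = K_2 + 19.1×ρ, so ρ = (K_1 − K_2)/19.1 = 53.8775/19.1 = 2.82 g cm⁻³.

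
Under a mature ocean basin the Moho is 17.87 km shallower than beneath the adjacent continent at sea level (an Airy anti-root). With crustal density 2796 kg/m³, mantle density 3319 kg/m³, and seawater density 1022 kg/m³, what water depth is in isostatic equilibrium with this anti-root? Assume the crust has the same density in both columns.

Replacing a thickness d of crust by seawater at the top must be balanced by replacing crust with mantle at the base: d (ρ_c − ρ_w) = a (ρ_m − ρ_c).
d = a (ρ_m − ρ_c)/(ρ_c − ρ_w) = 17.87 km × 523/1774 = 5.27 km.

5.27 km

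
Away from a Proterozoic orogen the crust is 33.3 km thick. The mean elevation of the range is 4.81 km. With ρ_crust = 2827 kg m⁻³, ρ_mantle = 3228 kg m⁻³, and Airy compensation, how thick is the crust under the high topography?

Root depth r = h ρ_c / (ρ_m − ρ_c) = 4.81 km × 2827 / 401 = 33.91 km.
Total thickness = T + h + r = 33.3 km + 4.81 km + 33.91 km = 72 km.

72 km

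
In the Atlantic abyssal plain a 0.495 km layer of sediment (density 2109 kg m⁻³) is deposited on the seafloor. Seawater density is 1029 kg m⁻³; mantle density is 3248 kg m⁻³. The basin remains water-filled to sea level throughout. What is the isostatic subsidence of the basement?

Submarine loading: the sediment displaces seawater, and the subsidence is in turn flooded, so s (ρ_m − ρ_w) = t (ρ_sed − ρ_w).
s = 0.495 km × (2109 − 1029) / (3248 − 1029) = 0.241 km.

0.241 km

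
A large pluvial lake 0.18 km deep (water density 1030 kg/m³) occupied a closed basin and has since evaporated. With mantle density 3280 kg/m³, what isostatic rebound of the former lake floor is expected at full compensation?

u = d ρ_w/ρ_m = 0.18 km × 1030/3280 = 0.0565 km.

0.0565 km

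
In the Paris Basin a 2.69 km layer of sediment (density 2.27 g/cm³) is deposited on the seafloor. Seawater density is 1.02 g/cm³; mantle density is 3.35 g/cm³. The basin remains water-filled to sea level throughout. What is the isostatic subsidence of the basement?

1.44 km

Submarine loading: the sediment displaces seawater, and the subsidence is in turn flooded, so s (ρ_m − ρ_w) = t (ρ_sed − ρ_w).
s = 2.69 km × (2.27 − 1.02) / (3.35 − 1.02) = 1.44 km.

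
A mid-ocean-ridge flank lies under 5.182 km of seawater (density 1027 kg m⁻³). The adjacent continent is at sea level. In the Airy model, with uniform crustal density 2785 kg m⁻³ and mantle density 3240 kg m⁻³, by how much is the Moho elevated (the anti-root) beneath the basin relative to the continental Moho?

20 km

By Archimedes' principle applied to the lithosphere: replacing crust with seawater at the top is compensated by replacing crust with mantle at the base: d (ρ_c − ρ_w) = a (ρ_m − ρ_c).
a = d (ρ_c − ρ_w)/(ρ_m − ρ_c) = 5.182 km × 1758/455 = 20 km.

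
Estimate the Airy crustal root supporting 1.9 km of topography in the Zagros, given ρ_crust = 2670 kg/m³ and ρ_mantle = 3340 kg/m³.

Equating mass per unit area of the two columns: the weight of the topography is balanced by the buoyancy of the root, ρ_c h = (ρ_m − ρ_c) r.
r = h · ρ_c / (ρ_m − ρ_c) = 1.9 km × 2670 / (3340 − 2670) = 7.57 km.

7.57 km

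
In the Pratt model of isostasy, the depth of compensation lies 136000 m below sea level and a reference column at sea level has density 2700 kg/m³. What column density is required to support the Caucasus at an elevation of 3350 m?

2640 kg/m³

Pratt balance: ρ_ref D = ρ (D + h).
ρ = ρ_ref D/(D + h) = 2700 × 136000 m/(136000 m + 3350 m) = 2640 kg/m³.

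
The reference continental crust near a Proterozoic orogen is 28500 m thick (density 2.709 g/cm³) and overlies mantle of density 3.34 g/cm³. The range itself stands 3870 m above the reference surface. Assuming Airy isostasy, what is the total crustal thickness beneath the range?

Root depth r = h ρ_c / (ρ_m − ρ_c) = 3870 m × 2.709 / 0.631 = 16610 m.
Total thickness = T + h + r = 28500 m + 3870 m + 16610 m = 49000 m.

49000 m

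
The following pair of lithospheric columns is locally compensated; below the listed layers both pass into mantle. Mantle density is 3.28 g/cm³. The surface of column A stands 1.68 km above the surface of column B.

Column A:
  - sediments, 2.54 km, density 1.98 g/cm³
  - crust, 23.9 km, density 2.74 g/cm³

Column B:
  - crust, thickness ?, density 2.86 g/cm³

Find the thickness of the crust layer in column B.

Take the compensation level at the base of the deeper column (depth z_c below the surface of column A) and equate Σ ρ_i t_i down to z_c; mantle fills any gap and the z_c terms cancel.
Column A: 2.54×1.98 + 23.9×2.74 + (z_c − 26.44)×3.28
Column B: 1.68×0 + x×2.86 + (z_c − 1.68 − 0 − x)×3.28
The z_c×3.28 term appears on both sides and cancels. Collect the known terms of each column as K = Σ(ρt)_known − 3.28 × (depth of known layers): K_A = 70.5152 − 3.28×26.44 = −16.208; K_B = 0 − 3.28×(1.68 + 0) = −5.5104.
Balance: K_A = K_B − x×(3.28 − 2.86), so x = (K_B − K_A)/(3.28 − 2.86) = 10.6976/0.42 = 25.5 km.

25.5 km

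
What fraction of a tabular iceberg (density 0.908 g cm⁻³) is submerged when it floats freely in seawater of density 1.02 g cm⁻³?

Submerged fraction = ρ_obj/ρ_fluid = 0.908/1.02 = 89%.

89%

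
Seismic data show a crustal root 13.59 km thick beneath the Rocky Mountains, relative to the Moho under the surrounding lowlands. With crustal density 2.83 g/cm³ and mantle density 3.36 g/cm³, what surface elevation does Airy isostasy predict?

Balancing pressure at the compensation depth: ρ_c h = (ρ_m − ρ_c) r.
h = r (ρ_m − ρ_c) / ρ_c = 13.59 km × (3.36 − 2.83) / 2.83 = 2.55 km.

2.55 km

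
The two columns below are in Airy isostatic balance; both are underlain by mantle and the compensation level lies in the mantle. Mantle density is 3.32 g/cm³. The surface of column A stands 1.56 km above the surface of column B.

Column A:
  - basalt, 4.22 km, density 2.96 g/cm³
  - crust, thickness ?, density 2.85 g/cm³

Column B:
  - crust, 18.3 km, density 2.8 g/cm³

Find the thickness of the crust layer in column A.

Take the compensation level at the base of the deeper column (depth z_c below the surface of column A) and equate Σ ρ_i t_i down to z_c; mantle fills any gap and the z_c terms cancel.
Column A: 4.22×2.96 + x×2.85 + (z_c − 4.22 − x)×3.32
Column B: 1.56×0 + 18.3×2.8 + (z_c − 1.56 − 18.3)×3.32
The z_c×3.32 term appears on both sides and cancels. Collect the known terms of each column as K = Σ(ρt)_known − 3.32 × (depth of known layers): K_A = 12.4912 − 3.32×4.22 = −1.5192; K_B = 51.24 − 3.32×(1.56 + 18.3) = −14.6952.
Balance: K_A − x×(3.32 − 2.85) = K_B, so x = (K_A − K_B)/(3.32 − 2.85) = 13.176/0.47 = 28 km.

28 km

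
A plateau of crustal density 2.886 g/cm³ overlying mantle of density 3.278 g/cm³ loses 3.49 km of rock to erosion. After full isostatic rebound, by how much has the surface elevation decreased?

Rebound u = e ρ_c/ρ_m = 3.49 km × 2.886/3.278 = 3.073 km.
Net surface drop = e − u = 3.49 km − 3.073 km = e (ρ_m − ρ_c)/ρ_m = 0.417 km.

0.417 km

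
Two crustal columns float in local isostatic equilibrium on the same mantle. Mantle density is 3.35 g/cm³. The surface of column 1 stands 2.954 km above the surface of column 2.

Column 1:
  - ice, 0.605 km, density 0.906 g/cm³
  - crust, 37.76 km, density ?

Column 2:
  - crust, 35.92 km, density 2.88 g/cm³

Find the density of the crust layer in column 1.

2.68 g/cm³

Take the compensation level at the base of the deeper column (depth z_c below the surface of column 1) and equate Σ ρ_i t_i down to z_c; mantle fills any gap and the z_c terms cancel.
Column 1: 0.605×0.906 + 37.76×ρ + (z_c − 38.365)×3.35
Column 2: 2.954×0 + 35.92×2.88 + (z_c − 2.954 − 35.92)×3.35
The z_c×3.35 term appears on both sides and cancels. Collect the known terms of each column as K = Σ(ρt)_known − 3.35 × (depth of known layers): K_1 = 0.54813 − 3.35×38.365 = −127.97462; K_2 = 103.4496 − 3.35×(2.954 + 35.92) = −26.7783.
Balance: K_1 + 37.76×ρ = K_2, so ρ = (K_2 − K_1)/37.76 = 101.196/37.76 = 2.68 g/cm³.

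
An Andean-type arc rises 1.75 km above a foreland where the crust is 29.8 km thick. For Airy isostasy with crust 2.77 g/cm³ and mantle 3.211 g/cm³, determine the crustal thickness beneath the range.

Root depth r = h ρ_c / (ρ_m − ρ_c) = 1.75 km × 2.77 / 0.441 = 10.99 km.
Total thickness = T + h + r = 29.8 km + 1.75 km + 10.99 km = 42.5 km.

42.5 km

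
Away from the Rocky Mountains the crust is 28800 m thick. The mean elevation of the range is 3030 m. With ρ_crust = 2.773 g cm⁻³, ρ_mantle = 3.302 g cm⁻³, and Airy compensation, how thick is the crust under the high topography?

Root depth r = h ρ_c / (ρ_m − ρ_c) = 3030 m × 2.773 / 0.529 = 15880 m.
Total thickness = T + h + r = 28800 m + 3030 m + 15880 m = 47700 m.

47700 m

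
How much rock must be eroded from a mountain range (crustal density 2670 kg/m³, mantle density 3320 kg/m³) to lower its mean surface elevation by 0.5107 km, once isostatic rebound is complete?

2.61 km

Net drop Δ = e − u = e − e ρ_c/ρ_m = e (ρ_m − ρ_c)/ρ_m.
e = Δ ρ_m/(ρ_m − ρ_c) = 0.5107 km × 3320/650 = 2.61 km.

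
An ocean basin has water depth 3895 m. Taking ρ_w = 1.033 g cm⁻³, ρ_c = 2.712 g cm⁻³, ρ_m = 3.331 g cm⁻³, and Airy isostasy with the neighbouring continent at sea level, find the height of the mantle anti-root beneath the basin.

10600 m

Balancing pressure at the compensation depth: replacing crust with seawater at the top is compensated by replacing crust with mantle at the base: d (ρ_c − ρ_w) = a (ρ_m − ρ_c).
a = d (ρ_c − ρ_w)/(ρ_m − ρ_c) = 3895 m × 1.679/0.619 = 10600 m.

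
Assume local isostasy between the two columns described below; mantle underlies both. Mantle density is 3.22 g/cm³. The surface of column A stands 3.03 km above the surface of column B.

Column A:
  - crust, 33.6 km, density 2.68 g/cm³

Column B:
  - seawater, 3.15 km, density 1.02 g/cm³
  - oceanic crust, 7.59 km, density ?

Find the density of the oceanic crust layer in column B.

3.03 g/cm³

Take the compensation level at the base of the deeper column (depth z_c below the surface of column A) and equate Σ ρ_i t_i down to z_c; mantle fills any gap and the z_c terms cancel.
Column A: 33.6×2.68 + (z_c − 33.6)×3.22
Column B: 3.03×0 + 3.15×1.02 + 7.59×ρ + (z_c − 3.03 − 10.74)×3.22
The z_c×3.22 term appears on both sides and cancels. Collect the known terms of each column as K = Σ(ρt)_known − 3.22 × (depth of known layers): K_A = 90.048 − 3.22×33.6 = −18.144; K_B = 3.213 − 3.22×(3.03 + 10.74) = −41.1264.
Balance: K_A = K_B + 7.59×ρ, so ρ = (K_A − K_B)/7.59 = 22.9824/7.59 = 3.03 g/cm³.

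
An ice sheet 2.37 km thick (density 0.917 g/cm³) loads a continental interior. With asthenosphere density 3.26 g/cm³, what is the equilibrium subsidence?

0.667 km

In Airy isostatic equilibrium: the ice load ρ_ice t is balanced by mantle displaced below, ρ_m s.
s = t ρ_ice / ρ_m = 2.37 km × 0.917/3.26 = 0.667 km.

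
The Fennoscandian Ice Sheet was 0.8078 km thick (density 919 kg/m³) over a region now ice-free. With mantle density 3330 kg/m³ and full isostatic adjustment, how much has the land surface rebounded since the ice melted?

Removing the load lets mantle flow back in; uplift u satisfies ρ_ice t = ρ_m u.
u = t ρ_ice/ρ_m = 0.8078 km × 919/3330 = 0.223 km.

0.223 km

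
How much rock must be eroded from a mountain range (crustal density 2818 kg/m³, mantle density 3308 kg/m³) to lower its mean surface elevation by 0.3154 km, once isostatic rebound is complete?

Net drop Δ = e − u = e − e ρ_c/ρ_m = e (ρ_m − ρ_c)/ρ_m.
e = Δ ρ_m/(ρ_m − ρ_c) = 0.3154 km × 3308/490 = 2.13 km.

2.13 km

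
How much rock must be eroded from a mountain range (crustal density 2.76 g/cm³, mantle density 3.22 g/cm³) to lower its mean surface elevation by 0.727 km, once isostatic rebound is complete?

Net drop Δ = e − u = e − e ρ_c/ρ_m = e (ρ_m − ρ_c)/ρ_m.
e = Δ ρ_m/(ρ_m − ρ_c) = 0.727 km × 3.22/0.46 = 5.09 km.

5.09 km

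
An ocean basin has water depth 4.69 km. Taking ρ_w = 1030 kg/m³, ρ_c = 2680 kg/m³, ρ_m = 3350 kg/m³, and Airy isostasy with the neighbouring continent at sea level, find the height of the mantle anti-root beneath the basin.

11.6 km

Isostatic balance requires: replacing crust with seawater at the top is compensated by replacing crust with mantle at the base: d (ρ_c − ρ_w) = a (ρ_m − ρ_c).
a = d (ρ_c − ρ_w)/(ρ_m − ρ_c) = 4.69 km × 1650/670 = 11.6 km.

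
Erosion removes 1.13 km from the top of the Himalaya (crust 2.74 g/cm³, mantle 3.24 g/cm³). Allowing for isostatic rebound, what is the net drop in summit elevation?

0.174 km

Rebound u = e ρ_c/ρ_m = 1.13 km × 2.74/3.24 = 0.9556 km.
Net surface drop = e − u = 1.13 km − 0.9556 km = e (ρ_m − ρ_c)/ρ_m = 0.174 km.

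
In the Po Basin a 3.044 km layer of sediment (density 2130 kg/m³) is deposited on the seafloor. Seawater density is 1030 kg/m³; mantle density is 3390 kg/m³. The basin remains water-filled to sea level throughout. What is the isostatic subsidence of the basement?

1.42 km

Submarine loading: the sediment displaces seawater, and the subsidence is in turn flooded, so s (ρ_m − ρ_w) = t (ρ_sed − ρ_w).
s = 3.044 km × (2130 − 1030) / (3390 − 1030) = 1.42 km.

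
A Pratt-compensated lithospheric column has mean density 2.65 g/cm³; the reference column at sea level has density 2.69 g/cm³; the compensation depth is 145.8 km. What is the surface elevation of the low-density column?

ρ_ref D = ρ (D + h) → h = D (ρ_ref − ρ)/ρ.
h = 145.8 km × (2.69 − 2.65)/2.65 = 2.2 km.

2.2 km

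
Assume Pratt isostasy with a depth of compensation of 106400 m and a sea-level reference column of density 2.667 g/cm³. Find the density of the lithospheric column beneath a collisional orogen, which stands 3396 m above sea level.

Pratt balance: ρ_ref D = ρ (D + h).
ρ = ρ_ref D/(D + h) = 2.667 × 106400 m/(106400 m + 3396 m) = 2.58 g/cm³.

2.58 g/cm³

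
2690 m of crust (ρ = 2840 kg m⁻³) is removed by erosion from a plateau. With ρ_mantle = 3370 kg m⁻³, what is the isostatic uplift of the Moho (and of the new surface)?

Unloading: uplift u = e ρ_c/ρ_m = 2690 m × 2840/3370 = 2270 m.

2270 m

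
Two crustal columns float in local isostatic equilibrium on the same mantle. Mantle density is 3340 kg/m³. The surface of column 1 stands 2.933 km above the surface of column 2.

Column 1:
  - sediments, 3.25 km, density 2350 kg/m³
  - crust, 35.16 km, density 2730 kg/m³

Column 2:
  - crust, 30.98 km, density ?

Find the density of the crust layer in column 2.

Take the compensation level at the base of the deeper column (depth z_c below the surface of column 1) and equate Σ ρ_i t_i down to z_c; mantle fills any gap and the z_c terms cancel.
Column 1: 3.25×2350 + 35.16×2730 + (z_c − 38.41)×3340
Column 2: 2.933×0 + 30.98×ρ + (z_c − 2.933 − 30.98)×3340
The z_c×3340 term appears on both sides and cancels. Collect the known terms of each column as K = Σ(ρt)_known − 3340 × (depth of known layers): K_1 = 103624.3 − 3340×38.41 = −24665.1; K_2 = 0 − 3340×(2.933 + 30.98) = −113269.42.
Balance: K_1 = K_2 + 30.98×ρ, so ρ = (K_1 − K_2)/30.98 = 88604.3/30.98 = 2860 kg/m³.

2860 kg/m³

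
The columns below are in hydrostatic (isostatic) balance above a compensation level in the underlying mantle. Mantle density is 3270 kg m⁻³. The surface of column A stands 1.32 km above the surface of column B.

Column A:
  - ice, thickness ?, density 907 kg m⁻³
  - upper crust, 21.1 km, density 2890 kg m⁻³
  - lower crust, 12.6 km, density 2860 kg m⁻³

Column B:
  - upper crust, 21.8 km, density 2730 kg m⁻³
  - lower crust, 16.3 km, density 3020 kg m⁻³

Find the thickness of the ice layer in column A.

Take the compensation level at the base of the deeper column (depth z_c below the surface of column A) and equate Σ ρ_i t_i down to z_c; mantle fills any gap and the z_c terms cancel.
Column A: x×907 + 21.1×2890 + 12.6×2860 + (z_c − 33.7 − x)×3270
Column B: 1.32×0 + 21.8×2730 + 16.3×3020 + (z_c − 1.32 − 38.1)×3270
The z_c×3270 term appears on both sides and cancels. Collect the known terms of each column as K = Σ(ρt)_known − 3270 × (depth of known layers): K_A = 97015 − 3270×33.7 = −13184; K_B = 108740 − 3270×(1.32 + 38.1) = −20163.4.
Balance: K_A − x×(3270 − 907) = K_B, so x = (K_A − K_B)/(3270 − 907) = 6979.4/2363 = 2.95 km.

2.95 km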